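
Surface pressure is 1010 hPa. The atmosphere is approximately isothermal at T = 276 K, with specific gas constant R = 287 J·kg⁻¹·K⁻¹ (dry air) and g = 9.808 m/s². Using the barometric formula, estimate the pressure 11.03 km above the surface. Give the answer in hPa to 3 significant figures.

Scale height: H = RT/g = 287 × 276 / 9.808 = 8076.3 m.
Barometric formula: P = P₀ exp(−z/H).
z/H = 11030/8076.3 = 1.3657; exp(−1.3657) = 0.25520.
P = 1010 × 0.25520 = 257.75 hPa.

P ≈ 258 hPa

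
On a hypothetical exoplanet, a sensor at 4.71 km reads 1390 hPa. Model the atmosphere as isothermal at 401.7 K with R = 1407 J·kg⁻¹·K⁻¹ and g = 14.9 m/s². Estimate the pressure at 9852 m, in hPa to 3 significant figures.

P ≈ 1210 hPa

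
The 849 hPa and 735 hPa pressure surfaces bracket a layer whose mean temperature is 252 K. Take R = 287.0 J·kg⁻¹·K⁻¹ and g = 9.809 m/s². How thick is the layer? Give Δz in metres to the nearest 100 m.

Hypsometric equation: Δz = (R T̄/g) ln(P₁/P₂).
R T̄/g = 287.0 × 252 / 9.809 = 7373.2 m.
ln(849/735) = ln(1.1551) = 0.14419.
Δz = 7373.2 × 0.14419 = 1063.1 m.

Δz ≈ 1100 m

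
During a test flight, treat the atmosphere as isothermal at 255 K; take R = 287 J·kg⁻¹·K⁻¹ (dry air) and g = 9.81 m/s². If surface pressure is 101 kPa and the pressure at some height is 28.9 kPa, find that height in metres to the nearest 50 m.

z ≈ 9350 m

Scale height: H = RT/g = 287 × 255 / 9.81 = 7460.2 m.
Invert the barometric formula: z = H ln(P₀/P).
P₀/P = 101/28.9 = 3.4948; ln(3.4948) = 1.2513.
z = 7460.2 × 1.2513 = 9334.9 m.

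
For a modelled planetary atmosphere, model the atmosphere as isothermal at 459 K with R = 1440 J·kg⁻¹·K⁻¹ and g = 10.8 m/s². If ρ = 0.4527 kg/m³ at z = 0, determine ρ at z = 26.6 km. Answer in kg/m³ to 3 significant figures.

ρ ≈ 0.293 kg/m³

Scale height: H = RT/g = 1440 × 459 / 10.8 = 61200 m.
In an isothermal atmosphere, density decays like pressure: ρ = ρ₀ exp(−z/H).
z/H = 26600/61200 = 0.43464; exp(−0.43464) = 0.64750.
ρ = 0.4527 × 0.64750 = 0.29312 kg/m³.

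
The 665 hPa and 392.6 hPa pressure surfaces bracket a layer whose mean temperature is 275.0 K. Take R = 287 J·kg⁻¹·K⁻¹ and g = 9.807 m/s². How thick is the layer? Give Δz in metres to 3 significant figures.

Hypsometric equation: Δz = (R T̄/g) ln(P₁/P₂).
R T̄/g = 287 × 275.0 / 9.807 = 8047.8 m.
ln(665/392.6) = ln(1.6938) = 0.52697.
Δz = 8047.8 × 0.52697 = 4240.9 m.

Δz ≈ 4240 m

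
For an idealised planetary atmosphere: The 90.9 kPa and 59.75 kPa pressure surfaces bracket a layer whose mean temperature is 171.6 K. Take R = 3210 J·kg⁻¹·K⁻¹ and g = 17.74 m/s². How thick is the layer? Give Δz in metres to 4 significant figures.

Δz ≈ 13030 m

Hypsometric equation: Δz = (R T̄/g) ln(P₁/P₂).
R T̄/g = 3210 × 171.6 / 17.74 = 31051 m.
ln(90.9/59.75) = ln(1.5213) = 0.41957.
Δz = 31051 × 0.41957 = 13028 m.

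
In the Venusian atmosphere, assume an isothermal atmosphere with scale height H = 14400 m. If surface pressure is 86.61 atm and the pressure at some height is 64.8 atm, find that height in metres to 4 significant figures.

z ≈ 4178 m

Invert the barometric formula: z = H ln(P₀/P).
P₀/P = 86.61/64.8 = 1.3366; ln(1.3366) = 0.29013.
z = 14400 × 0.29013 = 4177.9 m.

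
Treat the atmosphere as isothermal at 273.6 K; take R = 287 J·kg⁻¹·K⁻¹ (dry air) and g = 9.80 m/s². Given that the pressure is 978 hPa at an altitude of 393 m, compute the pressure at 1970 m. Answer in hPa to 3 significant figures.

Scale height: H = RT/g = 287 × 273.6 / 9.80 = 8012.6 m.
Between two levels, P₂ = P₁ exp(−Δz/H) with Δz = z₂ − z₁.
Δz = 1970.0 − 393.00 = 1577.0 m; Δz/H = 1577.0/8012.6 = 0.19682.
P₂ = 978 × exp(−0.19682) = 978 × 0.82134 = 803.27 hPa.

P ≈ 803 hPa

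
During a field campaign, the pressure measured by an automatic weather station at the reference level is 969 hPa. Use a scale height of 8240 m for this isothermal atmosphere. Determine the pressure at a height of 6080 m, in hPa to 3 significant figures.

P ≈ 463 hPa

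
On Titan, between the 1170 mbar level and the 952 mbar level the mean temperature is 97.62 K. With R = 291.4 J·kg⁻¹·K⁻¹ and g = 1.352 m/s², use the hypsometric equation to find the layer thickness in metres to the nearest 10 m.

Δz ≈ 4340 m

Hypsometric equation: Δz = (R T̄/g) ln(P₁/P₂).
R T̄/g = 291.4 × 97.62 / 1.352 = 21040 m.
ln(1170/952) = ln(1.2290) = 0.20620.
Δz = 21040 × 0.20620 = 4338.4 m.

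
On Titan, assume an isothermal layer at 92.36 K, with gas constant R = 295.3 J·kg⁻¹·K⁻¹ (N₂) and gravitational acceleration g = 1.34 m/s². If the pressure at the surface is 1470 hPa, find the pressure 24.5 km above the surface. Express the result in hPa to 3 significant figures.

Scale height: H = RT/g = 295.3 × 92.36 / 1.34 = 20354 m.
Barometric formula: P = P₀ exp(−z/H).
z/H = 24500/20354 = 1.2037; exp(−1.2037) = 0.30008.
P = 1470 × 0.30008 = 441.12 hPa.

P ≈ 441 hPa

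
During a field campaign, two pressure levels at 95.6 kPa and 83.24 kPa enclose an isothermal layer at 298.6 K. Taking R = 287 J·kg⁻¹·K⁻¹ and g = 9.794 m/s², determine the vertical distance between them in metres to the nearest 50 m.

Δz ≈ 1200 m

Hypsometric equation: Δz = (R T̄/g) ln(P₁/P₂).
R T̄/g = 287 × 298.6 / 9.794 = 8750.1 m.
ln(95.6/83.24) = ln(1.1485) = 0.13846.
Δz = 8750.1 × 0.13846 = 1211.5 m.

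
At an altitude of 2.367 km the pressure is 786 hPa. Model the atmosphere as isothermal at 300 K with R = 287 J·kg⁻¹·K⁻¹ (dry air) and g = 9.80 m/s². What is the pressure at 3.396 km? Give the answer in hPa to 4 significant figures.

Scale height: H = RT/g = 287 × 300 / 9.80 = 8785.7 m.
Between two levels, P₂ = P₁ exp(−Δz/H) with Δz = z₂ − z₁.
Δz = 3396.0 − 2367.0 = 1029.0 m; Δz/H = 1029.0/8785.7 = 0.11712.
P₂ = 786 × exp(−0.11712) = 786 × 0.88948 = 699.13 hPa.

P ≈ 699.1 hPa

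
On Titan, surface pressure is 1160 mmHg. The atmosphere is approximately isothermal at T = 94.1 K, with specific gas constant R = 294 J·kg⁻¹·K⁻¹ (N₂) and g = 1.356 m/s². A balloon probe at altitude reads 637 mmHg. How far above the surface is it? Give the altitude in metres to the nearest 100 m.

z ≈ 12200 m

Scale height: H = RT/g = 294 × 94.1 / 1.356 = 20402 m.
Invert the barometric formula: z = H ln(P₀/P).
P₀/P = 1160/637 = 1.8210; ln(1.8210) = 0.59939.
z = 20402 × 0.59939 = 12229 m.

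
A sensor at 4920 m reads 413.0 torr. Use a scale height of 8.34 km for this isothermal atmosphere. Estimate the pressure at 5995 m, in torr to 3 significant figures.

Between two levels, P₂ = P₁ exp(−Δz/H) with Δz = z₂ − z₁.
Δz = 5995.0 − 4920.0 = 1075.0 m; Δz/H = 1075.0/8340.0 = 0.12890.
P₂ = 413.0 × exp(−0.12890) = 413.0 × 0.87906 = 363.05 torr.

P ≈ 363 torr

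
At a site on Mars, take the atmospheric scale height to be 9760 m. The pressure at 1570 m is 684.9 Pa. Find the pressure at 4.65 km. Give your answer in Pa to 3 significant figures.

P ≈ 500 Pa

Between two levels, P₂ = P₁ exp(−Δz/H) with Δz = z₂ − z₁.
Δz = 4650.0 − 1570.0 = 3080.0 m; Δz/H = 3080.0/9760.0 = 0.31557.
P₂ = 684.9 × exp(−0.31557) = 684.9 × 0.72937 = 499.55 Pa.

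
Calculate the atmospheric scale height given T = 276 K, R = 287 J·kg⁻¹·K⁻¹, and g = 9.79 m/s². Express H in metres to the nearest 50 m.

The scale height of an isothermal atmosphere is H = RT/g.
H = 287 × 276 / 9.79 = 79212/9.79 = 8091.1 m.

H ≈ 8100 m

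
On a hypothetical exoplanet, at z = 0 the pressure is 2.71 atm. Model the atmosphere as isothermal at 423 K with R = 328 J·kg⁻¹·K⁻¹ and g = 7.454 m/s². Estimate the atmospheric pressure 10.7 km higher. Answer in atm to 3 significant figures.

Scale height: H = RT/g = 328 × 423 / 7.454 = 18613 m.
Barometric formula: P = P₀ exp(−z/H).
z/H = 10700/18613 = 0.57487; exp(−0.57487) = 0.56278.
P = 2.71 × 0.56278 = 1.5251 atm.

P ≈ 1.53 atm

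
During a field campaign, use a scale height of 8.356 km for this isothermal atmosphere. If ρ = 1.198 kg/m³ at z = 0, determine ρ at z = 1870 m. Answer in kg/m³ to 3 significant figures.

In an isothermal atmosphere, density decays like pressure: ρ = ρ₀ exp(−z/H).
z/H = 1870.0/8356.0 = 0.22379; exp(−0.22379) = 0.79948.
ρ = 1.198 × 0.79948 = 0.95778 kg/m³.

ρ ≈ 0.958 kg/m³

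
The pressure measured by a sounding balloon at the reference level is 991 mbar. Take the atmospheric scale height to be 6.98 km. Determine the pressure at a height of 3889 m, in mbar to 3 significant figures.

P ≈ 568 mbar

Barometric formula: P = P₀ exp(−z/H).
z/H = 3889.0/6980.0 = 0.55716; exp(−0.55716) = 0.57283.
P = 991 × 0.57283 = 567.67 mbar.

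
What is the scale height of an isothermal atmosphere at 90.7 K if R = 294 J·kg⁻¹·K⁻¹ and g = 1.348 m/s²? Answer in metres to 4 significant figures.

The scale height of an isothermal atmosphere is H = RT/g.
H = 294 × 90.7 / 1.348 = 26666/1.348 = 19782 m.

H ≈ 19780 m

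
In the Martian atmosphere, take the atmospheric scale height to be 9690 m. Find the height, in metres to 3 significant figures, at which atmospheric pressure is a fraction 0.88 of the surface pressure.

z ≈ 1240 m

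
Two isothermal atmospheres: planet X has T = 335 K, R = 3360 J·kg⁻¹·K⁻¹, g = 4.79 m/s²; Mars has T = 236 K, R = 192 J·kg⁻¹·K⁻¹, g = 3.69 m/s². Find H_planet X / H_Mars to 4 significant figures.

H_planet X/H_Mars ≈ 19.14

H = RT/g for each body.
H_planet X = 3360 × 335 / 4.79 = 234990 m.
H_Mars = 192 × 236 / 3.69 = 12280 m.
H_planet X/H_Mars = 234990/12280 = 19.136.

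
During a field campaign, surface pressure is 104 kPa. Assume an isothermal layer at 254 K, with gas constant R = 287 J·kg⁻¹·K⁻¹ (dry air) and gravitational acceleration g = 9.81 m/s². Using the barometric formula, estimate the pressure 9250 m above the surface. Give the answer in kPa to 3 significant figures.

P ≈ 30.0 kPa

Scale height: H = RT/g = 287 × 254 / 9.81 = 7431.0 m.
Barometric formula: P = P₀ exp(−z/H).
z/H = 9250.0/7431.0 = 1.2448; exp(−1.2448) = 0.28800.
P = 104 × 0.28800 = 29.952 kPa.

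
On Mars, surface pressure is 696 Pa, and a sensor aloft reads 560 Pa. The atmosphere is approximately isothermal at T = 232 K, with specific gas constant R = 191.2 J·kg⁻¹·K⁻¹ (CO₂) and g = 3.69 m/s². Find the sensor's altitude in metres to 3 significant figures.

z ≈ 2610 m

Scale height: H = RT/g = 191.2 × 232 / 3.69 = 12021 m.
Invert the barometric formula: z = H ln(P₀/P).
P₀/P = 696/560 = 1.2429; ln(1.2429) = 0.21745.
z = 12021 × 0.21745 = 2614.0 m.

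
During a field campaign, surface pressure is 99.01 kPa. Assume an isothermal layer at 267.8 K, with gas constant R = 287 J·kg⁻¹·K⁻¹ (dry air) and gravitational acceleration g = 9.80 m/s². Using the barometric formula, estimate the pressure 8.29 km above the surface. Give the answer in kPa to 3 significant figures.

P ≈ 34.4 kPa

Scale height: H = RT/g = 287 × 267.8 / 9.80 = 7842.7 m.
Barometric formula: P = P₀ exp(−z/H).
z/H = 8290.0/7842.7 = 1.0570; exp(−1.0570) = 0.34750.
P = 99.01 × 0.34750 = 34.406 kPa.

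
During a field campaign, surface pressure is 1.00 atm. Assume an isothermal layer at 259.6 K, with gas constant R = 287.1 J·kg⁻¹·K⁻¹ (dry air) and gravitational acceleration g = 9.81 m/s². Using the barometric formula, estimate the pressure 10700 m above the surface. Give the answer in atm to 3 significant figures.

P ≈ 0.245 atm

Scale height: H = RT/g = 287.1 × 259.6 / 9.81 = 7597.5 m.
Barometric formula: P = P₀ exp(−z/H).
z/H = 10700/7597.5 = 1.4084; exp(−1.4084) = 0.24453.
P = 1.00 × 0.24453 = 0.24453 atm.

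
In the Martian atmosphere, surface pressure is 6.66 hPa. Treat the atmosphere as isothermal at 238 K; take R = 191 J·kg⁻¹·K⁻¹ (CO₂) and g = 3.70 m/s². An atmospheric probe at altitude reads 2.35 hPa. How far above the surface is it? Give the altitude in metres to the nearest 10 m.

z ≈ 12800 m

Scale height: H = RT/g = 191 × 238 / 3.70 = 12286 m.
Invert the barometric formula: z = H ln(P₀/P).
P₀/P = 6.66/2.35 = 2.8340; ln(2.8340) = 1.0417.
z = 12286 × 1.0417 = 12798 m.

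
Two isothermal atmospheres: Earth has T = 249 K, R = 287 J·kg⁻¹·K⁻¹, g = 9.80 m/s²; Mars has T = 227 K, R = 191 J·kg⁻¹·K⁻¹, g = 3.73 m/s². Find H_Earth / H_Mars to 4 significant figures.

H_Earth/H_Mars ≈ 0.6273

H = RT/g for each body.
H_Earth = 287 × 249 / 9.80 = 7292.1 m.
H_Mars = 191 × 227 / 3.73 = 11624 m.
H_Earth/H_Mars = 7292.1/11624 = 0.62733.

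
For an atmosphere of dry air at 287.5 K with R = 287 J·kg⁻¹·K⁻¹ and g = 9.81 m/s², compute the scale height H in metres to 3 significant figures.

H ≈ 8410 m

The scale height of an isothermal atmosphere is H = RT/g.
H = 287 × 287.5 / 9.81 = 82512/9.81 = 8411.0 m.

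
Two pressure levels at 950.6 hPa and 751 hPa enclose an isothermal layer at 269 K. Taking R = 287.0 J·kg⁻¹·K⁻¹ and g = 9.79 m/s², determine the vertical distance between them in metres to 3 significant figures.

Δz ≈ 1860 m

Hypsometric equation: Δz = (R T̄/g) ln(P₁/P₂).
R T̄/g = 287.0 × 269 / 9.79 = 7885.9 m.
ln(950.6/751) = ln(1.2658) = 0.23570.
Δz = 7885.9 × 0.23570 = 1858.7 m.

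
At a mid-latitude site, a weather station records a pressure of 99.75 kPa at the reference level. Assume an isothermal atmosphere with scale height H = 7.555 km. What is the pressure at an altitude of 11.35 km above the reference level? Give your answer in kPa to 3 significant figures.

P ≈ 22.2 kPa

Barometric formula: P = P₀ exp(−z/H).
z/H = 11350/7555.0 = 1.5023; exp(−1.5023) = 0.22262.
P = 99.75 × 0.22262 = 22.206 kPa.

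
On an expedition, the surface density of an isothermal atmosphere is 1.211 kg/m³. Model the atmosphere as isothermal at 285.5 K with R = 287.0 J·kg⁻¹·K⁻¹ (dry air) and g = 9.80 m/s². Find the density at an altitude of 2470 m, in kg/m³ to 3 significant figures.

Scale height: H = RT/g = 287.0 × 285.5 / 9.80 = 8361.1 m.
In an isothermal atmosphere, density decays like pressure: ρ = ρ₀ exp(−z/H).
z/H = 2470.0/8361.1 = 0.29542; exp(−0.29542) = 0.74422.
ρ = 1.211 × 0.74422 = 0.90125 kg/m³.

ρ ≈ 0.901 kg/m³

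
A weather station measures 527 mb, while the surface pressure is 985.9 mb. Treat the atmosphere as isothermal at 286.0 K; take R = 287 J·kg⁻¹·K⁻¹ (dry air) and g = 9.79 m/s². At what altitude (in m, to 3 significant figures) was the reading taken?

z ≈ 5250 m

Scale height: H = RT/g = 287 × 286.0 / 9.79 = 8384.3 m.
Invert the barometric formula: z = H ln(P₀/P).
P₀/P = 985.9/527 = 1.8708; ln(1.8708) = 0.62637.
z = 8384.3 × 0.62637 = 5251.7 m.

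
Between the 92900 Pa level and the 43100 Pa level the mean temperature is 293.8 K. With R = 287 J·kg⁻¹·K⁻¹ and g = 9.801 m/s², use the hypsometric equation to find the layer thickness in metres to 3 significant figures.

Δz ≈ 6610 m

Hypsometric equation: Δz = (R T̄/g) ln(P₁/P₂).
R T̄/g = 287 × 293.8 / 9.801 = 8603.3 m.
ln(92900/43100) = ln(2.1555) = 0.76802.
Δz = 8603.3 × 0.76802 = 6607.5 m.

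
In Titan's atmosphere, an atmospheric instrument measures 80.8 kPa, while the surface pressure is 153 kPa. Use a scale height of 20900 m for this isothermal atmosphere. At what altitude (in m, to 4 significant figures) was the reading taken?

z ≈ 13340 m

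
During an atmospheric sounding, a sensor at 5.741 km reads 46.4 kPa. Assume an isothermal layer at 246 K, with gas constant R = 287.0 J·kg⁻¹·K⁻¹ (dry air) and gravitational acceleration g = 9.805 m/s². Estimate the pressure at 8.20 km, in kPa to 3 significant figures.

Scale height: H = RT/g = 287.0 × 246 / 9.805 = 7200.6 m.
Between two levels, P₂ = P₁ exp(−Δz/H) with Δz = z₂ − z₁.
Δz = 8200.0 − 5741.0 = 2459.0 m; Δz/H = 2459.0/7200.6 = 0.34150.
P₂ = 46.4 × exp(−0.34150) = 46.4 × 0.71070 = 32.976 kPa.

P ≈ 33.0 kPa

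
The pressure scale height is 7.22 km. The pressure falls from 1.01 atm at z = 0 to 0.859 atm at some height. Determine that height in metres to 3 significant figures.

Invert the barometric formula: z = H ln(P₀/P).
P₀/P = 1.01/0.859 = 1.1758; ln(1.1758) = 0.16195.
z = 7220.0 × 0.16195 = 1169.3 m.

z ≈ 1170 m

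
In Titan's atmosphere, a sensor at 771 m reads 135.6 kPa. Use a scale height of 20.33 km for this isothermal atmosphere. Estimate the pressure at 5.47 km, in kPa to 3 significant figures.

Between two levels, P₂ = P₁ exp(−Δz/H) with Δz = z₂ − z₁.
Δz = 5470.0 − 771.00 = 4699.0 m; Δz/H = 4699.0/20330 = 0.23114.
P₂ = 135.6 × exp(−0.23114) = 135.6 × 0.79363 = 107.62 kPa.

P ≈ 108 kPa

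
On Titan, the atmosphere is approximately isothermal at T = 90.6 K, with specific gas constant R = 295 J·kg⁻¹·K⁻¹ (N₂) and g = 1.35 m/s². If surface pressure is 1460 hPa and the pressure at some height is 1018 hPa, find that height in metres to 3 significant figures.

Scale height: H = RT/g = 295 × 90.6 / 1.35 = 19798 m.
Invert the barometric formula: z = H ln(P₀/P).
P₀/P = 1460/1018 = 1.4342; ln(1.4342) = 0.36061.
z = 19798 × 0.36061 = 7139.4 m.

z ≈ 7140 m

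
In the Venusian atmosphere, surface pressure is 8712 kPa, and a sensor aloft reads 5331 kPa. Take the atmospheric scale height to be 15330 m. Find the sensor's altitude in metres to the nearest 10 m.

z ≈ 7530 m

Invert the barometric formula: z = H ln(P₀/P).
P₀/P = 8712/5331 = 1.6342; ln(1.6342) = 0.49115.
z = 15330 × 0.49115 = 7529.3 m.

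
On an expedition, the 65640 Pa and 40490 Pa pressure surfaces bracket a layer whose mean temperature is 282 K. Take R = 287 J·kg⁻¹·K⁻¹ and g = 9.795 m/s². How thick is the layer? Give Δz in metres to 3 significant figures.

Δz ≈ 3990 m

Hypsometric equation: Δz = (R T̄/g) ln(P₁/P₂).
R T̄/g = 287 × 282 / 9.795 = 8262.8 m.
ln(65640/40490) = ln(1.6211) = 0.48310.
Δz = 8262.8 × 0.48310 = 3991.8 m.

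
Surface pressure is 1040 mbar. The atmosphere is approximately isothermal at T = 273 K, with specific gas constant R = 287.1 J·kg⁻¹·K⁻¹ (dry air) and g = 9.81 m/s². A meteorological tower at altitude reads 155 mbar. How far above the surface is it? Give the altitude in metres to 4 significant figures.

Scale height: H = RT/g = 287.1 × 273 / 9.81 = 7989.6 m.
Invert the barometric formula: z = H ln(P₀/P).
P₀/P = 1040/155 = 6.7097; ln(6.7097) = 1.9036.
z = 7989.6 × 1.9036 = 15209 m.

z ≈ 15210 m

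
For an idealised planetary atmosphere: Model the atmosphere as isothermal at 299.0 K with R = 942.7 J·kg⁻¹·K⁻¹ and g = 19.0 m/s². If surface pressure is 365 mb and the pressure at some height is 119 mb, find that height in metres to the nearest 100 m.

z ≈ 16600 m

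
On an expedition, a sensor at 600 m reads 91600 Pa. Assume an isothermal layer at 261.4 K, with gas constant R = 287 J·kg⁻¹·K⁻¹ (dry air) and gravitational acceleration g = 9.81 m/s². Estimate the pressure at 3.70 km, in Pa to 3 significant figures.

Scale height: H = RT/g = 287 × 261.4 / 9.81 = 7647.5 m.
Between two levels, P₂ = P₁ exp(−Δz/H) with Δz = z₂ − z₁.
Δz = 3700.0 − 600.00 = 3100.0 m; Δz/H = 3100.0/7647.5 = 0.40536.
P₂ = 91600 × exp(−0.40536) = 91600 × 0.66674 = 61073 Pa.

P ≈ 61100 Pa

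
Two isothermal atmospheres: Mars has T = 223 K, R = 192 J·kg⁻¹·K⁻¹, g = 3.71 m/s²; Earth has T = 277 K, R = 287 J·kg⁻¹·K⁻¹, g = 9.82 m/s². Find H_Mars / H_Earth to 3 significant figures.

H = RT/g for each body.
H_Mars = 192 × 223 / 3.71 = 11541 m.
H_Earth = 287 × 277 / 9.82 = 8095.6 m.
H_Mars/H_Earth = 11541/8095.6 = 1.4256.

H_Mars/H_Earth ≈ 1.43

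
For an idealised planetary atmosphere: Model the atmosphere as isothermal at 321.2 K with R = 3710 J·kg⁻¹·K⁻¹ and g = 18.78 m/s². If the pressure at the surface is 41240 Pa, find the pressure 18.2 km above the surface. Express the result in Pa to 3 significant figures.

Scale height: H = RT/g = 3710 × 321.2 / 18.78 = 63453 m.
Barometric formula: P = P₀ exp(−z/H).
z/H = 18200/63453 = 0.28683; exp(−0.28683) = 0.75064.
P = 41240 × 0.75064 = 30956 Pa.

P ≈ 31000 Pa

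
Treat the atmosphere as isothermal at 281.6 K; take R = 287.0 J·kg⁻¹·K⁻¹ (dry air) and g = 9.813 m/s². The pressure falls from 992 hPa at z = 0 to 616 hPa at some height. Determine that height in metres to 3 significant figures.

Scale height: H = RT/g = 287.0 × 281.6 / 9.813 = 8235.9 m.
Invert the barometric formula: z = H ln(P₀/P).
P₀/P = 992/616 = 1.6104; ln(1.6104) = 0.47648.
z = 8235.9 × 0.47648 = 3924.2 m.

z ≈ 3920 m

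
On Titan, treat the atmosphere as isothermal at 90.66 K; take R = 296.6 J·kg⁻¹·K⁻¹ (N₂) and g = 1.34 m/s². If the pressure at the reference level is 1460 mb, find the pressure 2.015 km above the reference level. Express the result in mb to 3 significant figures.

P ≈ 1320 mb

Scale height: H = RT/g = 296.6 × 90.66 / 1.34 = 20067 m.
Barometric formula: P = P₀ exp(−z/H).
z/H = 2015.0/20067 = 0.10041; exp(−0.10041) = 0.90447.
P = 1460 × 0.90447 = 1320.5 mb.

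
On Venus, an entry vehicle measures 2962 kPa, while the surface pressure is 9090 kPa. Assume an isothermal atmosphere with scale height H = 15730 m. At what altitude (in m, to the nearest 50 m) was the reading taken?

z ≈ 17650 m

Invert the barometric formula: z = H ln(P₀/P).
P₀/P = 9090/2962 = 3.0689; ln(3.0689) = 1.1213.
z = 15730 × 1.1213 = 17638 m.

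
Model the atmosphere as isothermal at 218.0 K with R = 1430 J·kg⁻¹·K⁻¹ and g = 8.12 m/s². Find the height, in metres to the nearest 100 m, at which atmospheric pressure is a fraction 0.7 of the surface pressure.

Scale height: H = RT/g = 1430 × 218.0 / 8.12 = 38392 m.
Set P/P₀ = exp(−z/H) = 0.7, so z = −H ln(0.7).
−ln(0.7) = 0.35667; z = 38392 × 0.35667 = 13693 m.

z ≈ 13700 m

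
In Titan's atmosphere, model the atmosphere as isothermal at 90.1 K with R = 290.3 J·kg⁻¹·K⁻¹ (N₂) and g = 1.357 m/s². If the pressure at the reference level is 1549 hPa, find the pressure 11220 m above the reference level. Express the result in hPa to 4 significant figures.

P ≈ 865.5 hPa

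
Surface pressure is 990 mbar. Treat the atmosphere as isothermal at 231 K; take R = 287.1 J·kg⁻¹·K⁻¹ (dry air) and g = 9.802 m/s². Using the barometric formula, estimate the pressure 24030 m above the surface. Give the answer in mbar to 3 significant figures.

P ≈ 28.4 mbar

Scale height: H = RT/g = 287.1 × 231 / 9.802 = 6766.0 m.
Barometric formula: P = P₀ exp(−z/H).
z/H = 24030/6766.0 = 3.5516; exp(−3.5516) = 0.028679.
P = 990 × 0.028679 = 28.392 mbar.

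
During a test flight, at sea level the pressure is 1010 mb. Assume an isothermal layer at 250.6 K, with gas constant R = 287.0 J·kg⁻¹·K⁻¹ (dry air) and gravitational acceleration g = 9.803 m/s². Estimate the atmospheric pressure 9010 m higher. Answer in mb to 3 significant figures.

P ≈ 296 mb

Scale height: H = RT/g = 287.0 × 250.6 / 9.803 = 7336.8 m.
Barometric formula: P = P₀ exp(−z/H).
z/H = 9010.0/7336.8 = 1.2281; exp(−1.2281) = 0.29285.
P = 1010 × 0.29285 = 295.78 mb.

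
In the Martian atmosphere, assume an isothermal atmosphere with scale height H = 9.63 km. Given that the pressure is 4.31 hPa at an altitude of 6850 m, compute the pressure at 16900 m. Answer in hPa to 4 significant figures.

P ≈ 1.518 hPa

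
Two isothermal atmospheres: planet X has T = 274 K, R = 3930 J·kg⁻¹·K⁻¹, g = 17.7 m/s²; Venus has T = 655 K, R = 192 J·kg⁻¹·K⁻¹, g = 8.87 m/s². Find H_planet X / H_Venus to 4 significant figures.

H = RT/g for each body.
H_planet X = 3930 × 274 / 17.7 = 60837 m.
H_Venus = 192 × 655 / 8.87 = 14178 m.
H_planet X/H_Venus = 60837/14178 = 4.2909.

H_planet X/H_Venus ≈ 4.291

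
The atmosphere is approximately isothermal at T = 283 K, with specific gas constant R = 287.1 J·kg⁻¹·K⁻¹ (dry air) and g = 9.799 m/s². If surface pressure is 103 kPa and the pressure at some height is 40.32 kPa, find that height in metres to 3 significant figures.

Scale height: H = RT/g = 287.1 × 283 / 9.799 = 8291.6 m.
Invert the barometric formula: z = H ln(P₀/P).
P₀/P = 103/40.32 = 2.5546; ln(2.5546) = 0.93790.
z = 8291.6 × 0.93790 = 7776.7 m.

z ≈ 7780 m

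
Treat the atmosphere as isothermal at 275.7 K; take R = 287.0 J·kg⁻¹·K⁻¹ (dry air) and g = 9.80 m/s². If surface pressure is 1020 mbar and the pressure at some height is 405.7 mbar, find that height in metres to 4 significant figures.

z ≈ 7444 m

Scale height: H = RT/g = 287.0 × 275.7 / 9.80 = 8074.1 m.
Invert the barometric formula: z = H ln(P₀/P).
P₀/P = 1020/405.7 = 2.5142; ln(2.5142) = 0.92195.
z = 8074.1 × 0.92195 = 7443.9 m.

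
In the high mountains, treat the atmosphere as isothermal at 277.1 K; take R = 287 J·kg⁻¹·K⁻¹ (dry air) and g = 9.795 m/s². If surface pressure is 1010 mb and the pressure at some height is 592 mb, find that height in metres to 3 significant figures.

z ≈ 4340 m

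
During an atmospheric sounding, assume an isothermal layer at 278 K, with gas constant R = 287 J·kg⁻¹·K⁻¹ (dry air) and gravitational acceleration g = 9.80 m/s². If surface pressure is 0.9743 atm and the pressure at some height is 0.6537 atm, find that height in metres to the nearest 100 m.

Scale height: H = RT/g = 287 × 278 / 9.80 = 8141.4 m.
Invert the barometric formula: z = H ln(P₀/P).
P₀/P = 0.9743/0.6537 = 1.4904; ln(1.4904) = 0.39904.
z = 8141.4 × 0.39904 = 3248.7 m.

z ≈ 3200 m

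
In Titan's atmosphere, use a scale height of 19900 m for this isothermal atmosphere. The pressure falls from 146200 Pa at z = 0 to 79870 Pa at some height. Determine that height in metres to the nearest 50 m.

z ≈ 12050 m

Invert the barometric formula: z = H ln(P₀/P).
P₀/P = 146200/79870 = 1.8305; ln(1.8305) = 0.60459.
z = 19900 × 0.60459 = 12031 m.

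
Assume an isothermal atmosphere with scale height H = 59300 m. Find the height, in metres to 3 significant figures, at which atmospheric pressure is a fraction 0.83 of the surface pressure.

z ≈ 11000 m

Set P/P₀ = exp(−z/H) = 0.83, so z = −H ln(0.83).
−ln(0.83) = 0.18633; z = 59300 × 0.18633 = 11049 m.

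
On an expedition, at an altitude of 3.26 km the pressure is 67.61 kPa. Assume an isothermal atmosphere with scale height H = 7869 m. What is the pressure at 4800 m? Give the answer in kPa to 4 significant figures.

Between two levels, P₂ = P₁ exp(−Δz/H) with Δz = z₂ − z₁.
Δz = 4800.0 − 3260.0 = 1540.0 m; Δz/H = 1540.0/7869.0 = 0.19570.
P₂ = 67.61 × exp(−0.19570) = 67.61 × 0.82226 = 55.593 kPa.

P ≈ 55.59 kPa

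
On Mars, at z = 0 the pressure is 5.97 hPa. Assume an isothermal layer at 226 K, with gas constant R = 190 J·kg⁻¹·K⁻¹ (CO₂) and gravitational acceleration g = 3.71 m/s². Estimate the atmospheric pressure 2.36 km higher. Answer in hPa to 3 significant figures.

P ≈ 4.87 hPa

Scale height: H = RT/g = 190 × 226 / 3.71 = 11574 m.
Barometric formula: P = P₀ exp(−z/H).
z/H = 2360.0/11574 = 0.20391; exp(−0.20391) = 0.81554.
P = 5.97 × 0.81554 = 4.8688 hPa.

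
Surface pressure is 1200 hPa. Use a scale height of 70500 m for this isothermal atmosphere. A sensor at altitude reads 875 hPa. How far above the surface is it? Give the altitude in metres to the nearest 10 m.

Invert the barometric formula: z = H ln(P₀/P).
P₀/P = 1200/875 = 1.3714; ln(1.3714) = 0.31583.
z = 70500 × 0.31583 = 22266 m.

z ≈ 22270 m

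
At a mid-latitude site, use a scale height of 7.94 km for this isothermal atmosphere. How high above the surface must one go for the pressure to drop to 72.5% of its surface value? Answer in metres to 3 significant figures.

z ≈ 2550 m

Set P/P₀ = exp(−z/H) = 0.725, so z = −H ln(0.725).
−ln(0.725) = 0.32158; z = 7940.0 × 0.32158 = 2553.3 m.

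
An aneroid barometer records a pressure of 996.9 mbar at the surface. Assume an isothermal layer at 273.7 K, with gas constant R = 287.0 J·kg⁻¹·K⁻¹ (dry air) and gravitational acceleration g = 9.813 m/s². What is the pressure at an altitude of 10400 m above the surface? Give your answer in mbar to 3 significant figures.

Scale height: H = RT/g = 287.0 × 273.7 / 9.813 = 8004.9 m.
Barometric formula: P = P₀ exp(−z/H).
z/H = 10400/8004.9 = 1.2992; exp(−1.2992) = 0.27275.
P = 996.9 × 0.27275 = 271.90 mbar.

P ≈ 272 mbar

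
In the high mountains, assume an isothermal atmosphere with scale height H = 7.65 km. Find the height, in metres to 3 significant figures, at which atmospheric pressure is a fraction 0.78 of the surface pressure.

z ≈ 1900 m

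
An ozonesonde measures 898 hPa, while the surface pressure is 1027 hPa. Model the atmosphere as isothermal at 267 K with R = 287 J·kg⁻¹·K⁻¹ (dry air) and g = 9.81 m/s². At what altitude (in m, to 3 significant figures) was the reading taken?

z ≈ 1050 m

Scale height: H = RT/g = 287 × 267 / 9.81 = 7811.3 m.
Invert the barometric formula: z = H ln(P₀/P).
P₀/P = 1027/898 = 1.1437; ln(1.1437) = 0.13427.
z = 7811.3 × 0.13427 = 1048.8 m.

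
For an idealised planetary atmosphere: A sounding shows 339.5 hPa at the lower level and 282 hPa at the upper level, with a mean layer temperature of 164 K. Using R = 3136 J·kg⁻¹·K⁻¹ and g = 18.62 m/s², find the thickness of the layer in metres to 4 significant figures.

Δz ≈ 5126 m

Hypsometric equation: Δz = (R T̄/g) ln(P₁/P₂).
R T̄/g = 3136 × 164 / 18.62 = 27621 m.
ln(339.5/282) = ln(1.2039) = 0.18557.
Δz = 27621 × 0.18557 = 5125.6 m.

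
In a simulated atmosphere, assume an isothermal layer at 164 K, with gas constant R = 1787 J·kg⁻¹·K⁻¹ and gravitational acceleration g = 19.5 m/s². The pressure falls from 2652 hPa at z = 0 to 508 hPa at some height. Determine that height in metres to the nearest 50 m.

z ≈ 24850 m

Scale height: H = RT/g = 1787 × 164 / 19.5 = 15029 m.
Invert the barometric formula: z = H ln(P₀/P).
P₀/P = 2652/508 = 5.2205; ln(5.2205) = 1.6526.
z = 15029 × 1.6526 = 24837 m.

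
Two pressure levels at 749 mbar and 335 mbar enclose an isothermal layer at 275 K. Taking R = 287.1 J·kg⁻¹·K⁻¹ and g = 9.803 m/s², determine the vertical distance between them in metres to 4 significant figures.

Δz ≈ 6480 m

Hypsometric equation: Δz = (R T̄/g) ln(P₁/P₂).
R T̄/g = 287.1 × 275 / 9.803 = 8053.9 m.
ln(749/335) = ln(2.2358) = 0.80460.
Δz = 8053.9 × 0.80460 = 6480.2 m.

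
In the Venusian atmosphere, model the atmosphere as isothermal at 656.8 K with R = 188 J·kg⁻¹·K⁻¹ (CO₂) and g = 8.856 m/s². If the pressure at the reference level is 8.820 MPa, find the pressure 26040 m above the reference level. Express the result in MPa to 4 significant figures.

Scale height: H = RT/g = 188 × 656.8 / 8.856 = 13943 m.
Barometric formula: P = P₀ exp(−z/H).
z/H = 26040/13943 = 1.8676; exp(−1.8676) = 0.15449.
P = 8.820 × 0.15449 = 1.3626 MPa.

P ≈ 1.363 MPa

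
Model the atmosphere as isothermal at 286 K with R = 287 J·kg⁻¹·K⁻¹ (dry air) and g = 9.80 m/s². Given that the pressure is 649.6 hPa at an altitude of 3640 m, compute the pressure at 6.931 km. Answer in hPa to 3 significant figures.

P ≈ 439 hPa

Scale height: H = RT/g = 287 × 286 / 9.80 = 8375.7 m.
Between two levels, P₂ = P₁ exp(−Δz/H) with Δz = z₂ − z₁.
Δz = 6931.0 − 3640.0 = 3291.0 m; Δz/H = 3291.0/8375.7 = 0.39292.
P₂ = 649.6 × exp(−0.39292) = 649.6 × 0.67508 = 438.53 hPa.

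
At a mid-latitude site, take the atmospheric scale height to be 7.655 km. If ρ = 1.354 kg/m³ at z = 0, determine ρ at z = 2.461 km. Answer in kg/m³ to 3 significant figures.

ρ ≈ 0.982 kg/m³

In an isothermal atmosphere, density decays like pressure: ρ = ρ₀ exp(−z/H).
z/H = 2461.0/7655.0 = 0.32149; exp(−0.32149) = 0.72507.
ρ = 1.354 × 0.72507 = 0.98174 kg/m³.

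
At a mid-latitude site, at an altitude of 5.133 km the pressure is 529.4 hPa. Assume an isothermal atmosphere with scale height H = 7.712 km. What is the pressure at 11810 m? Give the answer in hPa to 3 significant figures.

P ≈ 223 hPa

Between two levels, P₂ = P₁ exp(−Δz/H) with Δz = z₂ − z₁.
Δz = 11810 − 5133.0 = 6677.0 m; Δz/H = 6677.0/7712.0 = 0.86579.
P₂ = 529.4 × exp(−0.86579) = 529.4 × 0.42072 = 222.73 hPa.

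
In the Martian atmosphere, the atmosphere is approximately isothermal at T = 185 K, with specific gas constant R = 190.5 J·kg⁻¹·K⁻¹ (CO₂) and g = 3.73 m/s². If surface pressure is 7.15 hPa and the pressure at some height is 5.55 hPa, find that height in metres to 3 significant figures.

Scale height: H = RT/g = 190.5 × 185 / 3.73 = 9448.4 m.
Invert the barometric formula: z = H ln(P₀/P).
P₀/P = 7.15/5.55 = 1.2883; ln(1.2883) = 0.25332.
z = 9448.4 × 0.25332 = 2393.5 m.

z ≈ 2390 m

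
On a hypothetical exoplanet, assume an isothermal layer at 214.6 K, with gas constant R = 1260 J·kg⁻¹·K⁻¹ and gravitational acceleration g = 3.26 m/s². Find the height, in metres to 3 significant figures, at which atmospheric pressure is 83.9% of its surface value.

z ≈ 14600 m

Scale height: H = RT/g = 1260 × 214.6 / 3.26 = 82944 m.
Set P/P₀ = exp(−z/H) = 0.839, so z = −H ln(0.839).
−ln(0.839) = 0.17554; z = 82944 × 0.17554 = 14560 m.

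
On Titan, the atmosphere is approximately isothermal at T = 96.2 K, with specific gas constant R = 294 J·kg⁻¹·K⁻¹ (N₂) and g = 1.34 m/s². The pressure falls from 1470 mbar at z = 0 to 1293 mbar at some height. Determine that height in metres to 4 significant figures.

Scale height: H = RT/g = 294 × 96.2 / 1.34 = 21107 m.
Invert the barometric formula: z = H ln(P₀/P).
P₀/P = 1470/1293 = 1.1369; ln(1.1369) = 0.12831.
z = 21107 × 0.12831 = 2708.2 m.

z ≈ 2708 m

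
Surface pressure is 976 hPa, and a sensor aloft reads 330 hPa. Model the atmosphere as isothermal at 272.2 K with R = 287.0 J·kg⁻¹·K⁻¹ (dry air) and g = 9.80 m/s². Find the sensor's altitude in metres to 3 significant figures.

z ≈ 8640 m

Scale height: H = RT/g = 287.0 × 272.2 / 9.80 = 7971.6 m.
Invert the barometric formula: z = H ln(P₀/P).
P₀/P = 976/330 = 2.9576; ln(2.9576) = 1.0844.
z = 7971.6 × 1.0844 = 8644.4 m.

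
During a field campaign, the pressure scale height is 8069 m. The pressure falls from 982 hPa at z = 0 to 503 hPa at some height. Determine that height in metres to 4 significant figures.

Invert the barometric formula: z = H ln(P₀/P).
P₀/P = 982/503 = 1.9523; ln(1.9523) = 0.66901.
z = 8069.0 × 0.66901 = 5398.2 m.

z ≈ 5398 m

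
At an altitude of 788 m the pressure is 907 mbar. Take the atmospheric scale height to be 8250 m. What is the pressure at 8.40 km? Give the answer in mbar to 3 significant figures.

P ≈ 360 mbar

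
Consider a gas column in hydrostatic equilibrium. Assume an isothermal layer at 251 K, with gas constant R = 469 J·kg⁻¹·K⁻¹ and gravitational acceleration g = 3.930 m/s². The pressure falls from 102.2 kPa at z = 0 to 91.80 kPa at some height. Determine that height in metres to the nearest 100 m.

Scale height: H = RT/g = 469 × 251 / 3.930 = 29954 m.
Invert the barometric formula: z = H ln(P₀/P).
P₀/P = 102.2/91.80 = 1.1133; ln(1.1133) = 0.10733.
z = 29954 × 0.10733 = 3215.0 m.

z ≈ 3200 m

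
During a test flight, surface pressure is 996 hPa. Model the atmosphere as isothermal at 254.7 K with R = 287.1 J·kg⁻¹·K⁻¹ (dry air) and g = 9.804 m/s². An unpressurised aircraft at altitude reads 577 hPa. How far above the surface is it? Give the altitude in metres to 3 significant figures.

z ≈ 4070 m

Scale height: H = RT/g = 287.1 × 254.7 / 9.804 = 7458.6 m.
Invert the barometric formula: z = H ln(P₀/P).
P₀/P = 996/577 = 1.7262; ln(1.7262) = 0.54592.
z = 7458.6 × 0.54592 = 4071.8 m.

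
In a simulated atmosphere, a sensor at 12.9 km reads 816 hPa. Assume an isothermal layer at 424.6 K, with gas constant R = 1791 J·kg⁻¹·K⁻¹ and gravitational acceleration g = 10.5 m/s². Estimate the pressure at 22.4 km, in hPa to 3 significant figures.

Scale height: H = RT/g = 1791 × 424.6 / 10.5 = 72425 m.
Between two levels, P₂ = P₁ exp(−Δz/H) with Δz = z₂ − z₁.
Δz = 22400 − 12900 = 9500.0 m; Δz/H = 9500.0/72425 = 0.13117.
P₂ = 816 × exp(−0.13117) = 816 × 0.87707 = 715.69 hPa.

P ≈ 716 hPa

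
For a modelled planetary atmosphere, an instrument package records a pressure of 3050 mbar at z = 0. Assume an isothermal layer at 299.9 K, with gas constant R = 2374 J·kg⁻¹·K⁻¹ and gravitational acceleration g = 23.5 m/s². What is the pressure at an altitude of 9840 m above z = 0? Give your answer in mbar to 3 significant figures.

P ≈ 2200 mbar

Scale height: H = RT/g = 2374 × 299.9 / 23.5 = 30296 m.
Barometric formula: P = P₀ exp(−z/H).
z/H = 9840.0/30296 = 0.32480; exp(−0.32480) = 0.72267.
P = 3050 × 0.72267 = 2204.1 mbar.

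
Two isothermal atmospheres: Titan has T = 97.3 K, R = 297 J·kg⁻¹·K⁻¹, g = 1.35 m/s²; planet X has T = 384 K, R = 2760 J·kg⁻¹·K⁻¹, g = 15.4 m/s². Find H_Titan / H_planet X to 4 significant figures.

H_Titan/H_planet X ≈ 0.3110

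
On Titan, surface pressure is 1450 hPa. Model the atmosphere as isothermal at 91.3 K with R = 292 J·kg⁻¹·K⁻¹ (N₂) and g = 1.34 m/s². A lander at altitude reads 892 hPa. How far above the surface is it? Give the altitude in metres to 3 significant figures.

z ≈ 9670 m

Scale height: H = RT/g = 292 × 91.3 / 1.34 = 19895 m.
Invert the barometric formula: z = H ln(P₀/P).
P₀/P = 1450/892 = 1.6256; ln(1.6256) = 0.48588.
z = 19895 × 0.48588 = 9666.6 m.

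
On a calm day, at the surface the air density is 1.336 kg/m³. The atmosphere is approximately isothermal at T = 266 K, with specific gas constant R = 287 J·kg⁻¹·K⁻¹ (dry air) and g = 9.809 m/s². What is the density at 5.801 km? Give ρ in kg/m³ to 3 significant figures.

Scale height: H = RT/g = 287 × 266 / 9.809 = 7782.9 m.
In an isothermal atmosphere, density decays like pressure: ρ = ρ₀ exp(−z/H).
z/H = 5801.0/7782.9 = 0.74535; exp(−0.74535) = 0.47457.
ρ = 1.336 × 0.47457 = 0.63403 kg/m³.

ρ ≈ 0.634 kg/m³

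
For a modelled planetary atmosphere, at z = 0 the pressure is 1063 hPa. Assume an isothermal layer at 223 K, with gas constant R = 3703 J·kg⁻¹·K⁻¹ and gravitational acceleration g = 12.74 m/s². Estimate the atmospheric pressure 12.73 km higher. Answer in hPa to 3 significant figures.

P ≈ 873 hPa

Scale height: H = RT/g = 3703 × 223 / 12.74 = 64817 m.
Barometric formula: P = P₀ exp(−z/H).
z/H = 12730/64817 = 0.19640; exp(−0.19640) = 0.82168.
P = 1063 × 0.82168 = 873.45 hPa.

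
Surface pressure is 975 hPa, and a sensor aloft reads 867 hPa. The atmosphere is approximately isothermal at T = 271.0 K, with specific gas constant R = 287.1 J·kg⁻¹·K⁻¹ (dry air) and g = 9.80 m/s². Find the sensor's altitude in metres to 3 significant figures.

Scale height: H = RT/g = 287.1 × 271.0 / 9.80 = 7939.2 m.
Invert the barometric formula: z = H ln(P₀/P).
P₀/P = 975/867 = 1.1246; ln(1.1246) = 0.11743.
z = 7939.2 × 0.11743 = 932.30 m.

z ≈ 932 m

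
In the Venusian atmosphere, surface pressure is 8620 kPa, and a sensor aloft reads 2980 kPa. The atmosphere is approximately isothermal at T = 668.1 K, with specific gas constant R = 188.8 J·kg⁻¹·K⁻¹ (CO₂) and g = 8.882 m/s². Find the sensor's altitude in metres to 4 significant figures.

Scale height: H = RT/g = 188.8 × 668.1 / 8.882 = 14201 m.
Invert the barometric formula: z = H ln(P₀/P).
P₀/P = 8620/2980 = 2.8926; ln(2.8926) = 1.0622.
z = 14201 × 1.0622 = 15084 m.

z ≈ 15080 m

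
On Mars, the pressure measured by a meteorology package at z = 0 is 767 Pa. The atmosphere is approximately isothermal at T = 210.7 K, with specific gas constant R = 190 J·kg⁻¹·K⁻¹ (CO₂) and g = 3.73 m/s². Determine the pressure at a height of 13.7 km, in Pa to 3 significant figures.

Scale height: H = RT/g = 190 × 210.7 / 3.73 = 10733 m.
Barometric formula: P = P₀ exp(−z/H).
z/H = 13700/10733 = 1.2764; exp(−1.2764) = 0.27904.
P = 767 × 0.27904 = 214.02 Pa.

P ≈ 214 Pa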